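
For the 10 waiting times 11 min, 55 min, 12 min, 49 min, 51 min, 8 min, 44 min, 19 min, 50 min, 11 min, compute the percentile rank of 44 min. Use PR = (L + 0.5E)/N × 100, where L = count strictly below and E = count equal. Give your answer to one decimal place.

N = 10.
Strictly below 44: 5. Equal to 44: 1.
PR = (5 + 0.5·1)/10 × 100 = 55.0

55.0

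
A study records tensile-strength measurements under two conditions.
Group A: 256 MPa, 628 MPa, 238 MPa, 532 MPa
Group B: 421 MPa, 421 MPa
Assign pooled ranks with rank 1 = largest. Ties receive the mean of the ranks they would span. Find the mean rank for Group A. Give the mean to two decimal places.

Sorted (descending): 628, 532, 421, 421, 256, 238
The 2 values of 421 occupy positions 3–4 → average rank (3+4)/2 = 3.5.
Group A values → pooled ranks: 256→5, 628→1, 238→6, 532→2
Mean rank = (5 + 1 + 6 + 2) / 4 = 3.50

3.50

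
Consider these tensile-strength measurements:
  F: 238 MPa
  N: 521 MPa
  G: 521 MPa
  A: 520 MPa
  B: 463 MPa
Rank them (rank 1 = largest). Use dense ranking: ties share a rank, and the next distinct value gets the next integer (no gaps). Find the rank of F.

Sorted (descending): 521, 521, 520, 463, 238
The 2 values of 521 share dense rank 1.
Remaining distinct values take the next consecutive integers.
F has value 238 MPa → rank 4.

4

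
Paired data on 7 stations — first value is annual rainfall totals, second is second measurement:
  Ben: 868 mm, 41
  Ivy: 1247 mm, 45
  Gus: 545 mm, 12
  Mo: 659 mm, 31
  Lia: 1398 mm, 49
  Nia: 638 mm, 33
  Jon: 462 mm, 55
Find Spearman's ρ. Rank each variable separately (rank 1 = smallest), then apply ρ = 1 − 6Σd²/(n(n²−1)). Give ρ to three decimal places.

0.214

Ranks of variable 1: 5, 6, 2, 4, 7, 3, 1
Ranks of variable 2: 4, 5, 1, 2, 6, 3, 7
d = r₁ − r₂: 1, 1, 1, 2, 1, 0, -6
d²: 1, 1, 1, 4, 1, 0, 36; Σd² = 44
ρ = 1 − 6·44/(7·48) = 1 − 264/336 = 0.214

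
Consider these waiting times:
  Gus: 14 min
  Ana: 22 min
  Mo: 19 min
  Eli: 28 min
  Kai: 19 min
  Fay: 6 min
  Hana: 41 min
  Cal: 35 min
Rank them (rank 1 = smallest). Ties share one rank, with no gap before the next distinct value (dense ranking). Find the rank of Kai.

3

Sorted (ascending): 6, 14, 19, 19, 22, 28, 35, 41
The 2 values of 19 share dense rank 3.
Remaining distinct values take the next consecutive integers.
Kai has value 19 min → rank 3.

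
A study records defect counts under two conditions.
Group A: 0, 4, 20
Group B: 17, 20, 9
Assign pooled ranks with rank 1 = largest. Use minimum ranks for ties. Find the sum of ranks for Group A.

Sorted (descending): 20, 20, 17, 9, 4, 0
The 2 values of 20 occupy positions 1–2 → each gets rank 1.
Group A values → pooled ranks: 0→6, 4→5, 20→1
Rank sum = 6 + 5 + 1 = 12

12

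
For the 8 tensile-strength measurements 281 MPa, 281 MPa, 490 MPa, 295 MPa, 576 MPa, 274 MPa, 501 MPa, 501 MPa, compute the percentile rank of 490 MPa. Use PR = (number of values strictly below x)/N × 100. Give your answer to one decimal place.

N = 8.
Strictly below 490: 4. Equal to 490: 1.
PR = 4/8 × 100 = 50.0

50.0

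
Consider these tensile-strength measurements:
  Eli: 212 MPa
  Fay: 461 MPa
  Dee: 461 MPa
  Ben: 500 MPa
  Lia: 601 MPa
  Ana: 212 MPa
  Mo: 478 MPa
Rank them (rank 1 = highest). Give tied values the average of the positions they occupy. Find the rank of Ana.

6.5

Sorted (descending): 601, 500, 478, 461, 461, 212, 212
The 2 values of 461 occupy positions 4–5 → average rank (4+5)/2 = 4.5.
The 2 values of 212 occupy positions 6–7 → average rank (6+7)/2 = 6.5.
Ana has value 212 MPa → rank 6.5.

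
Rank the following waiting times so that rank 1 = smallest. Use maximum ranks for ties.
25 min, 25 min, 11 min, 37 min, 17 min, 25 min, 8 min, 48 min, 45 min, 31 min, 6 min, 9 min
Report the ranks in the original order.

8, 8, 4, 10, 5, 8, 2, 12, 11, 9, 1, 3

Sorted (ascending): 6, 8, 9, 11, 17, 25, 25, 25, 31, 37, 45, 48
The 3 values of 25 occupy positions 6–8 → each gets rank 8.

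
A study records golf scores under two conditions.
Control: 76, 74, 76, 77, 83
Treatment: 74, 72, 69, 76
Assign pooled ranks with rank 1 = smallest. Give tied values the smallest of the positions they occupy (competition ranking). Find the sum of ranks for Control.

30

Sorted (ascending): 69, 72, 74, 74, 76, 76, 76, 77, 83
The 2 values of 74 occupy positions 3–4 → each gets rank 3.
The 3 values of 76 occupy positions 5–7 → each gets rank 5.
Control values → pooled ranks: 76→5, 74→3, 76→5, 77→8, 83→9
Rank sum = 5 + 3 + 5 + 8 + 9 = 30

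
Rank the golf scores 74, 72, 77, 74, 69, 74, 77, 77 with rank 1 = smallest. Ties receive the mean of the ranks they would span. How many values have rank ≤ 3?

Sorted (ascending): 69, 72, 74, 74, 74, 77, 77, 77
The 3 values of 74 occupy positions 3–5 → average rank 4.
The 3 values of 77 occupy positions 6–8 → average rank 7.
Ranks ≤ 3: {1, 2} → 2 values.

2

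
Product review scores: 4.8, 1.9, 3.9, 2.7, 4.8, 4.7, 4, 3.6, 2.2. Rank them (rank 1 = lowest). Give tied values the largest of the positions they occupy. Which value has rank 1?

1.9

Sorted (ascending): 1.9, 2.2, 2.7, 3.6, 3.9, 4, 4.7, 4.8, 4.8
The 2 values of 4.8 occupy positions 8–9 → each gets rank 9.
Rank 1 → value 1.9.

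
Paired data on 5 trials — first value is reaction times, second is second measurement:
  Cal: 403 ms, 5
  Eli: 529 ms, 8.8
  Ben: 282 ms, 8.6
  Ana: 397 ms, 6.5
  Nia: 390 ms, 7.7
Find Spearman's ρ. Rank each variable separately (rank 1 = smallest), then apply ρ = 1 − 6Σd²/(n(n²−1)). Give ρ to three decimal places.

0.000

Ranks of variable 1: 4, 5, 1, 3, 2
Ranks of variable 2: 1, 5, 4, 2, 3
d = r₁ − r₂: 3, 0, -3, 1, -1
d²: 9, 0, 9, 1, 1; Σd² = 20
ρ = 1 − 6·20/(5·24) = 1 − 120/120 = 0.000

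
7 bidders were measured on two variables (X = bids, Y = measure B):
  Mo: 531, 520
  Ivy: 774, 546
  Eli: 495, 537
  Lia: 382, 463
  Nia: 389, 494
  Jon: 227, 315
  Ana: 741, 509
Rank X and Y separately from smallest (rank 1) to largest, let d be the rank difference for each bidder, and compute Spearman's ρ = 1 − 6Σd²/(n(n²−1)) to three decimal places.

0.857

Ranks of variable 1: 5, 7, 4, 2, 3, 1, 6
Ranks of variable 2: 5, 7, 6, 2, 3, 1, 4
d = r₁ − r₂: 0, 0, -2, 0, 0, 0, 2
d²: 0, 0, 4, 0, 0, 0, 4; Σd² = 8
ρ = 1 − 6·8/(7·48) = 1 − 48/336 = 0.857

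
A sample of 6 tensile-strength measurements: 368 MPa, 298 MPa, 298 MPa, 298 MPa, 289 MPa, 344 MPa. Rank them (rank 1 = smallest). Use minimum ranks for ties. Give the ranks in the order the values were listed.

6, 2, 2, 2, 1, 5

Sorted (ascending): 289, 298, 298, 298, 344, 368
The 3 values of 298 occupy positions 2–4 → each gets rank 2.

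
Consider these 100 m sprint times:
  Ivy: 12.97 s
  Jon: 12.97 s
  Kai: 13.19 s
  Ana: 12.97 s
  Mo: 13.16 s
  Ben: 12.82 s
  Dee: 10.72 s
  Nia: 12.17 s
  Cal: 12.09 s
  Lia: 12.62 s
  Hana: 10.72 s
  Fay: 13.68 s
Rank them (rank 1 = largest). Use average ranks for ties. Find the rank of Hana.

11.5

Sorted (descending): 13.68, 13.19, 13.16, 12.97, 12.97, 12.97, 12.82, 12.62, 12.17, 12.09, 10.72, 10.72
The 3 values of 12.97 occupy positions 4–6 → average rank 5.
The 2 values of 10.72 occupy positions 11–12 → average rank (11+12)/2 = 11.5.
Hana has value 10.72 s → rank 11.5.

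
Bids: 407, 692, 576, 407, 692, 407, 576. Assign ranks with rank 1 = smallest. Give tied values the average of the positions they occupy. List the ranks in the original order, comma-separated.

Sorted (ascending): 407, 407, 407, 576, 576, 692, 692
The 3 values of 407 occupy positions 1–3 → average rank 2.
The 2 values of 576 occupy positions 4–5 → average rank (4+5)/2 = 4.5.
The 2 values of 692 occupy positions 6–7 → average rank (6+7)/2 = 6.5.

2, 6.5, 4.5, 2, 6.5, 2, 4.5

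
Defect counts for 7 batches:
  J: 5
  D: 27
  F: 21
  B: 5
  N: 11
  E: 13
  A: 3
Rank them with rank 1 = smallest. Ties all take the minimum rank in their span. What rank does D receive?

Sorted (ascending): 3, 5, 5, 11, 13, 21, 27
The 2 values of 5 occupy positions 2–3 → each gets rank 2.
D has value 27 → rank 7.

7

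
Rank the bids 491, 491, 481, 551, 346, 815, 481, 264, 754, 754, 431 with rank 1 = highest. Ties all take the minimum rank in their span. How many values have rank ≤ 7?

Sorted (descending): 815, 754, 754, 551, 491, 491, 481, 481, 431, 346, 264
The 2 values of 754 occupy positions 2–3 → each gets rank 2.
The 2 values of 491 occupy positions 5–6 → each gets rank 5.
The 2 values of 481 occupy positions 7–8 → each gets rank 7.
Ranks ≤ 7: {1, 2, 2, 4, 5, 5, 7, 7} → 8 values.

8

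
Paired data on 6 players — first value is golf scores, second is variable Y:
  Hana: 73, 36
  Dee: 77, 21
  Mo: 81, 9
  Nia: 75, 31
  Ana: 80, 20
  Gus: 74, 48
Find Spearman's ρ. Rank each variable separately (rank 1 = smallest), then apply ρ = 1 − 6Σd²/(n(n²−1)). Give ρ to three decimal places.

-0.943

Ranks of variable 1: 1, 4, 6, 3, 5, 2
Ranks of variable 2: 5, 3, 1, 4, 2, 6
d = r₁ − r₂: -4, 1, 5, -1, 3, -4
d²: 16, 1, 25, 1, 9, 16; Σd² = 68
ρ = 1 − 6·68/(6·35) = 1 − 408/210 = -0.943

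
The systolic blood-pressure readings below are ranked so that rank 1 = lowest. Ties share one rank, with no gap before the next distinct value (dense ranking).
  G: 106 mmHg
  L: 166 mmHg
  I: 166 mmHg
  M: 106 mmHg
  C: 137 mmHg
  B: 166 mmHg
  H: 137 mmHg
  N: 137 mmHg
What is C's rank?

Sorted (ascending): 106, 106, 137, 137, 137, 166, 166, 166
The 2 values of 106 share dense rank 1.
The 3 values of 137 share dense rank 2.
The 3 values of 166 share dense rank 3.
C has value 137 mmHg → rank 2.

2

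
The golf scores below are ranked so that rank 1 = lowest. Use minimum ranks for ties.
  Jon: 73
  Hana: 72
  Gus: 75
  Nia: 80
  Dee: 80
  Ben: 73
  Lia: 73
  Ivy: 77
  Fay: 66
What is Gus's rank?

Sorted (ascending): 66, 72, 73, 73, 73, 75, 77, 80, 80
The 3 values of 73 occupy positions 3–5 → each gets rank 3.
The 2 values of 80 occupy positions 8–9 → each gets rank 8.
Gus has value 75 → rank 6.

6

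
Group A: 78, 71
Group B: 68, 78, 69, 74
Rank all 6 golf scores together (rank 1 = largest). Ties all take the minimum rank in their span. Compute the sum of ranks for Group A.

Sorted (descending): 78, 78, 74, 71, 69, 68
The 2 values of 78 occupy positions 1–2 → each gets rank 1.
Group A values → pooled ranks: 78→1, 71→4
Rank sum = 1 + 4 = 5

5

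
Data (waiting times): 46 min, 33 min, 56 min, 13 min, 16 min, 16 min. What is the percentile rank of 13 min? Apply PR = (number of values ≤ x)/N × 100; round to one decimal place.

N = 6.
Strictly below 13: 0. Equal to 13: 1.
PR = 1/6 × 100 = 16.7

16.7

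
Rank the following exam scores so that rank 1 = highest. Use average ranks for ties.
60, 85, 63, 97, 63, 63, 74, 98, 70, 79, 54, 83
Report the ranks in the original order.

Sorted (descending): 98, 97, 85, 83, 79, 74, 70, 63, 63, 63, 60, 54
The 3 values of 63 occupy positions 8–10 → average rank 9.

11, 3, 9, 2, 9, 9, 6, 1, 7, 5, 12, 4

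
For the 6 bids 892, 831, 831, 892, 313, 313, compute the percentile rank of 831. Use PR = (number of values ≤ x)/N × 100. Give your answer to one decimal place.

66.7

N = 6.
Strictly below 831: 2. Equal to 831: 2.
PR = 4/6 × 100 = 66.7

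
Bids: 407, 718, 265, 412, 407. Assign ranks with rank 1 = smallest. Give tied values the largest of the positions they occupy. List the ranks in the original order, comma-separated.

Sorted (ascending): 265, 407, 407, 412, 718
The 2 values of 407 occupy positions 2–3 → each gets rank 3.

3, 5, 1, 4, 3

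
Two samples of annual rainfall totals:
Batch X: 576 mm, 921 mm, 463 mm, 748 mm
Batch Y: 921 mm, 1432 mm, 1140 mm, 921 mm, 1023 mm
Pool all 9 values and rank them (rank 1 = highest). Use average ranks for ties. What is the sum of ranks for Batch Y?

Sorted (descending): 1432, 1140, 1023, 921, 921, 921, 748, 576, 463
The 3 values of 921 occupy positions 4–6 → average rank 5.
Batch Y values → pooled ranks: 921→5, 1432→1, 1140→2, 921→5, 1023→3
Rank sum = 5 + 1 + 2 + 5 + 3 = 16

16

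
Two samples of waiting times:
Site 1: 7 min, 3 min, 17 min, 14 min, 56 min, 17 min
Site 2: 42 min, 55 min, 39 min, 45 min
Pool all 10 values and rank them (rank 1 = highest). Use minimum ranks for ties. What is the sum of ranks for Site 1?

40

Sorted (descending): 56, 55, 45, 42, 39, 17, 17, 14, 7, 3
The 2 values of 17 occupy positions 6–7 → each gets rank 6.
Site 1 values → pooled ranks: 7→9, 3→10, 17→6, 14→8, 56→1, 17→6
Rank sum = 9 + 10 + 6 + 8 + 1 + 6 = 40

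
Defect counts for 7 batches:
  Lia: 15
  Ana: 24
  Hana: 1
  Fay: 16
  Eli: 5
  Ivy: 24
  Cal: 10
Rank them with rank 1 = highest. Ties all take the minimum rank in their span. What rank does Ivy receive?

Sorted (descending): 24, 24, 16, 15, 10, 5, 1
The 2 values of 24 occupy positions 1–2 → each gets rank 1.
Ivy has value 24 → rank 1.

1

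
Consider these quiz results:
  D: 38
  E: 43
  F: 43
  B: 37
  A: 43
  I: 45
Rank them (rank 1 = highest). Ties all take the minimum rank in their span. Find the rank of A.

Sorted (descending): 45, 43, 43, 43, 38, 37
The 3 values of 43 occupy positions 2–4 → each gets rank 2.
A has value 43 → rank 2.

2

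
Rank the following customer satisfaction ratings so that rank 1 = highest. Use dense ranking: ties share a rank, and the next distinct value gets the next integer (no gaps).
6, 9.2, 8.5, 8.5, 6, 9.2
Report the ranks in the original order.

Sorted (descending): 9.2, 9.2, 8.5, 8.5, 6, 6
The 2 values of 9.2 share dense rank 1.
The 2 values of 8.5 share dense rank 2.
The 2 values of 6 share dense rank 3.

3, 1, 2, 2, 3, 1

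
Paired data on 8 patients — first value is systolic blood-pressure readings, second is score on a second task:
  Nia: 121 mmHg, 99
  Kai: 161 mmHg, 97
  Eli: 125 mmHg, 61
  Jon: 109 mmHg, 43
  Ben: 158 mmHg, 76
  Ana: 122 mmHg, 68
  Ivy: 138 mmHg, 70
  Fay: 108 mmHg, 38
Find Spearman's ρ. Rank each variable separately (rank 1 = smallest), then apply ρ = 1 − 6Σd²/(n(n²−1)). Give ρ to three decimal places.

Ranks of variable 1: 3, 8, 5, 2, 7, 4, 6, 1
Ranks of variable 2: 8, 7, 3, 2, 6, 4, 5, 1
d = r₁ − r₂: -5, 1, 2, 0, 1, 0, 1, 0
d²: 25, 1, 4, 0, 1, 0, 1, 0; Σd² = 32
ρ = 1 − 6·32/(8·63) = 1 − 192/504 = 0.619

0.619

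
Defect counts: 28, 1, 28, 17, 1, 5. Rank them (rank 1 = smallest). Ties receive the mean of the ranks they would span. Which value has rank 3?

5

Sorted (ascending): 1, 1, 5, 17, 28, 28
The 2 values of 1 occupy positions 1–2 → average rank (1+2)/2 = 1.5.
The 2 values of 28 occupy positions 5–6 → average rank (5+6)/2 = 5.5.
Rank 3 → value 5.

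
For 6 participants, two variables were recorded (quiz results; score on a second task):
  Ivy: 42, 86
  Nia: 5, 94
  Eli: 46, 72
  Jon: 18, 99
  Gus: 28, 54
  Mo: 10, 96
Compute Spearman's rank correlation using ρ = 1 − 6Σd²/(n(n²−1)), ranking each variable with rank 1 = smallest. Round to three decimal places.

-0.600

Ranks of variable 1: 5, 1, 6, 3, 4, 2
Ranks of variable 2: 3, 4, 2, 6, 1, 5
d = r₁ − r₂: 2, -3, 4, -3, 3, -3
d²: 4, 9, 16, 9, 9, 9; Σd² = 56
ρ = 1 − 6·56/(6·35) = 1 − 336/210 = -0.600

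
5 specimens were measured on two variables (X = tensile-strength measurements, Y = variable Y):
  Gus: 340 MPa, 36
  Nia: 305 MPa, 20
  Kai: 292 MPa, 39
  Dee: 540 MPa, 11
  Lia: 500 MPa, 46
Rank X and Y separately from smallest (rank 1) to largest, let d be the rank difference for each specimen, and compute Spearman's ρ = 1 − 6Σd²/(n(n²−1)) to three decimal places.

-0.300

Ranks of variable 1: 3, 2, 1, 5, 4
Ranks of variable 2: 3, 2, 4, 1, 5
d = r₁ − r₂: 0, 0, -3, 4, -1
d²: 0, 0, 9, 16, 1; Σd² = 26
ρ = 1 − 6·26/(5·24) = 1 − 156/120 = -0.300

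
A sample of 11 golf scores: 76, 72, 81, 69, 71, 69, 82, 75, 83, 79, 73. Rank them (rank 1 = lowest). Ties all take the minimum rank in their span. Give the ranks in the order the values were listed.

7, 4, 9, 1, 3, 1, 10, 6, 11, 8, 5

Sorted (ascending): 69, 69, 71, 72, 73, 75, 76, 79, 81, 82, 83
The 2 values of 69 occupy positions 1–2 → each gets rank 1.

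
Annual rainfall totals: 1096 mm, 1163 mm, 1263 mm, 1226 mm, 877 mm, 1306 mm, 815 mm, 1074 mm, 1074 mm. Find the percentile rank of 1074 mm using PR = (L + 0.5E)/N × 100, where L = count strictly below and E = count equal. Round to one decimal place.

N = 9.
Strictly below 1074: 2. Equal to 1074: 2.
PR = (2 + 0.5·2)/9 × 100 = 33.3

33.3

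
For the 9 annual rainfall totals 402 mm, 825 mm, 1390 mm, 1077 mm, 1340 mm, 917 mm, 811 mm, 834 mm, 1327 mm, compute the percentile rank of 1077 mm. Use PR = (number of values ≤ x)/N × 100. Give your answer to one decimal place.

66.7

N = 9.
Strictly below 1077: 5. Equal to 1077: 1.
PR = 6/9 × 100 = 66.7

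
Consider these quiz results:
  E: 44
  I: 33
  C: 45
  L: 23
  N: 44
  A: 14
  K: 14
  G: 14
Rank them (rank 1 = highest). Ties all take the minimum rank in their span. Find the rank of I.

Sorted (descending): 45, 44, 44, 33, 23, 14, 14, 14
The 2 values of 44 occupy positions 2–3 → each gets rank 2.
The 3 values of 14 occupy positions 6–8 → each gets rank 6.
I has value 33 → rank 4.

4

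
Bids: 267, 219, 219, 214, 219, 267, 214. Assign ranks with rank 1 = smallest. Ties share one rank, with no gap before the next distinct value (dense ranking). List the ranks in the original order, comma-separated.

Sorted (ascending): 214, 214, 219, 219, 219, 267, 267
The 2 values of 214 share dense rank 1.
The 3 values of 219 share dense rank 2.
The 2 values of 267 share dense rank 3.

3, 2, 2, 1, 2, 3, 1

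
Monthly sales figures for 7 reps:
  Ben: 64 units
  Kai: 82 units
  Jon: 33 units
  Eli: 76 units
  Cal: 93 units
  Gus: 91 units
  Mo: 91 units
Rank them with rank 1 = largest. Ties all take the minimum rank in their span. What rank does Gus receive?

2

Sorted (descending): 93, 91, 91, 82, 76, 64, 33
The 2 values of 91 occupy positions 2–3 → each gets rank 2.
Gus has value 91 units → rank 2.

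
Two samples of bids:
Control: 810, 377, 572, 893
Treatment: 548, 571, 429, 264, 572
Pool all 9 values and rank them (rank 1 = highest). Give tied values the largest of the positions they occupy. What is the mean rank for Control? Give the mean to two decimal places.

3.75

Sorted (descending): 893, 810, 572, 572, 571, 548, 429, 377, 264
The 2 values of 572 occupy positions 3–4 → each gets rank 4.
Control values → pooled ranks: 810→2, 377→8, 572→4, 893→1
Mean rank = (2 + 8 + 4 + 1) / 4 = 3.75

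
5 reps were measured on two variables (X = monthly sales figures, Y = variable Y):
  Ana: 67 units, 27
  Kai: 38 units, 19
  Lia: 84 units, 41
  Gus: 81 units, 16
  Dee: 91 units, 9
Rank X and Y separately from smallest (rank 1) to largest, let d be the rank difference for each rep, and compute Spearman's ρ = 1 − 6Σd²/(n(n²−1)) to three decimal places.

Ranks of variable 1: 2, 1, 4, 3, 5
Ranks of variable 2: 4, 3, 5, 2, 1
d = r₁ − r₂: -2, -2, -1, 1, 4
d²: 4, 4, 1, 1, 16; Σd² = 26
ρ = 1 − 6·26/(5·24) = 1 − 156/120 = -0.300

-0.300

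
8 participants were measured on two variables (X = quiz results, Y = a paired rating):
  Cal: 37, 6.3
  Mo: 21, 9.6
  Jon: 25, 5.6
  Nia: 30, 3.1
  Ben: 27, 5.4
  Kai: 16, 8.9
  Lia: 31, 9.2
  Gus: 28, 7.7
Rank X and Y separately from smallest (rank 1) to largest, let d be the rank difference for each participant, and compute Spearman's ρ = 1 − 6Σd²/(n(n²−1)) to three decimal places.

-0.262

Ranks of variable 1: 8, 2, 3, 6, 4, 1, 7, 5
Ranks of variable 2: 4, 8, 3, 1, 2, 6, 7, 5
d = r₁ − r₂: 4, -6, 0, 5, 2, -5, 0, 0
d²: 16, 36, 0, 25, 4, 25, 0, 0; Σd² = 106
ρ = 1 − 6·106/(8·63) = 1 − 636/504 = -0.262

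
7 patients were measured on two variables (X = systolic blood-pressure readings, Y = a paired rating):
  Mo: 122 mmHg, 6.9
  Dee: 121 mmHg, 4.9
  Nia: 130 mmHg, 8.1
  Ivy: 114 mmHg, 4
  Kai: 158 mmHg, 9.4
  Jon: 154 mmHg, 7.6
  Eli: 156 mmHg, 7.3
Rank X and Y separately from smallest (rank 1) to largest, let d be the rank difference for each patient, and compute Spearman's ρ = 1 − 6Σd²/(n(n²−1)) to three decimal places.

Ranks of variable 1: 3, 2, 4, 1, 7, 5, 6
Ranks of variable 2: 3, 2, 6, 1, 7, 5, 4
d = r₁ − r₂: 0, 0, -2, 0, 0, 0, 2
d²: 0, 0, 4, 0, 0, 0, 4; Σd² = 8
ρ = 1 − 6·8/(7·48) = 1 − 48/336 = 0.857

0.857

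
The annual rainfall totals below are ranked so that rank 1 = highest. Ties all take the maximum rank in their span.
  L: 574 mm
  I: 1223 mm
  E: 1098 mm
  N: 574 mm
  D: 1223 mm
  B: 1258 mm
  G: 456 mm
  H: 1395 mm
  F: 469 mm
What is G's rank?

Sorted (descending): 1395, 1258, 1223, 1223, 1098, 574, 574, 469, 456
The 2 values of 1223 occupy positions 3–4 → each gets rank 4.
The 2 values of 574 occupy positions 6–7 → each gets rank 7.
G has value 456 mm → rank 9.

9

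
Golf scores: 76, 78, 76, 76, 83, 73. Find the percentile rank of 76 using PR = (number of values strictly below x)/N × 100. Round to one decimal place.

16.7

N = 6.
Strictly below 76: 1. Equal to 76: 3.
PR = 1/6 × 100 = 16.7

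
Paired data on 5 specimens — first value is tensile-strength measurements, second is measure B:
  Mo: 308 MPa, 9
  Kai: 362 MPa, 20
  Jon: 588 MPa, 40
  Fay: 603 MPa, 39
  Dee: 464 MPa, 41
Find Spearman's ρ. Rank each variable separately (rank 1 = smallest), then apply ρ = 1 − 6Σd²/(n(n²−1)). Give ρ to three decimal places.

Ranks of variable 1: 1, 2, 4, 5, 3
Ranks of variable 2: 1, 2, 4, 3, 5
d = r₁ − r₂: 0, 0, 0, 2, -2
d²: 0, 0, 0, 4, 4; Σd² = 8
ρ = 1 − 6·8/(5·24) = 1 − 48/120 = 0.600

0.600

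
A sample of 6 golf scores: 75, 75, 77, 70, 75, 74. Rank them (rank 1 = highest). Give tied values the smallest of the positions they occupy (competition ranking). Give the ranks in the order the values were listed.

2, 2, 1, 6, 2, 5

Sorted (descending): 77, 75, 75, 75, 74, 70
The 3 values of 75 occupy positions 2–4 → each gets rank 2.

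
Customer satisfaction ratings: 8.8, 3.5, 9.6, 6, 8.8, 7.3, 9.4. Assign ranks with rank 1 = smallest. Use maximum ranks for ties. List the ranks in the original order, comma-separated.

5, 1, 7, 2, 5, 3, 6

Sorted (ascending): 3.5, 6, 7.3, 8.8, 8.8, 9.4, 9.6
The 2 values of 8.8 occupy positions 4–5 → each gets rank 5.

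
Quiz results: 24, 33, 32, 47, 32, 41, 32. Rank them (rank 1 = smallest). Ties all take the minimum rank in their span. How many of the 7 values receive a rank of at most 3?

Sorted (ascending): 24, 32, 32, 32, 33, 41, 47
The 3 values of 32 occupy positions 2–4 → each gets rank 2.
Ranks ≤ 3: {1, 2, 2, 2} → 4 values.

4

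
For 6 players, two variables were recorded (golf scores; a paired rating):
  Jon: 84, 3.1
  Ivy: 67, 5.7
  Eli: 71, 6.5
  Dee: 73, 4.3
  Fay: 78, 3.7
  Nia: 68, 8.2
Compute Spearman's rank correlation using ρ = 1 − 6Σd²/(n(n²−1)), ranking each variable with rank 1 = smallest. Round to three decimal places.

-0.829

Ranks of variable 1: 6, 1, 3, 4, 5, 2
Ranks of variable 2: 1, 4, 5, 3, 2, 6
d = r₁ − r₂: 5, -3, -2, 1, 3, -4
d²: 25, 9, 4, 1, 9, 16; Σd² = 64
ρ = 1 − 6·64/(6·35) = 1 − 384/210 = -0.829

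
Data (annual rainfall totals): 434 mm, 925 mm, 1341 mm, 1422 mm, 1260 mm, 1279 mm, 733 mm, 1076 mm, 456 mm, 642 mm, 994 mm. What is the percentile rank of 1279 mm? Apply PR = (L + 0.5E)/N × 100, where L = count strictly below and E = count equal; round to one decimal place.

77.3

N = 11.
Strictly below 1279: 8. Equal to 1279: 1.
PR = (8 + 0.5·1)/11 × 100 = 77.3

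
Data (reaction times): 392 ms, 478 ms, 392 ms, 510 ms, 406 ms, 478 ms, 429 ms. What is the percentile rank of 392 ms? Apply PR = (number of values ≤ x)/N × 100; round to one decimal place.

N = 7.
Strictly below 392: 0. Equal to 392: 2.
PR = 2/7 × 100 = 28.6

28.6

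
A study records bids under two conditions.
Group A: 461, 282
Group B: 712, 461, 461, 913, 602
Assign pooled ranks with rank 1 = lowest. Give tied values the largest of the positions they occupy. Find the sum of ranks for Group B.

Sorted (ascending): 282, 461, 461, 461, 602, 712, 913
The 3 values of 461 occupy positions 2–4 → each gets rank 4.
Group B values → pooled ranks: 712→6, 461→4, 461→4, 913→7, 602→5
Rank sum = 6 + 4 + 4 + 7 + 5 = 26

26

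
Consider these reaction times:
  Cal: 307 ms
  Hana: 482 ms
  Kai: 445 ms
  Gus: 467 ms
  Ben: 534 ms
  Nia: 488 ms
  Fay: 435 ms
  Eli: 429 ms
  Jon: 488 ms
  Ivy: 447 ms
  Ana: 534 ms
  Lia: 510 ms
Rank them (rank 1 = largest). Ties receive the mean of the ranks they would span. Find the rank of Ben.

1.5

Sorted (descending): 534, 534, 510, 488, 488, 482, 467, 447, 445, 435, 429, 307
The 2 values of 534 occupy positions 1–2 → average rank (1+2)/2 = 1.5.
The 2 values of 488 occupy positions 4–5 → average rank (4+5)/2 = 4.5.
Ben has value 534 ms → rank 1.5.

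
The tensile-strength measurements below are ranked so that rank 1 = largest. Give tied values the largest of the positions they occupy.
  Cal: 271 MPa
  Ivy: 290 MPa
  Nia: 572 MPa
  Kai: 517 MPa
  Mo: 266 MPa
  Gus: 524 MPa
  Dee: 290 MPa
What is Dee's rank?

5

Sorted (descending): 572, 524, 517, 290, 290, 271, 266
The 2 values of 290 occupy positions 4–5 → each gets rank 5.
Dee has value 290 MPa → rank 5.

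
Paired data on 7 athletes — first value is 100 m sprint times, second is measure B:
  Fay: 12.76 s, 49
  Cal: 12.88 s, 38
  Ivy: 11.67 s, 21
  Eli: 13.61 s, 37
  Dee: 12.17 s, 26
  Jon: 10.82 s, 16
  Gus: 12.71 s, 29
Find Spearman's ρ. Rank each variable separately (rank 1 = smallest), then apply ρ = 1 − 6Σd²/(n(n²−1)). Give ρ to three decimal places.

Ranks of variable 1: 5, 6, 2, 7, 3, 1, 4
Ranks of variable 2: 7, 6, 2, 5, 3, 1, 4
d = r₁ − r₂: -2, 0, 0, 2, 0, 0, 0
d²: 4, 0, 0, 4, 0, 0, 0; Σd² = 8
ρ = 1 − 6·8/(7·48) = 1 − 48/336 = 0.857

0.857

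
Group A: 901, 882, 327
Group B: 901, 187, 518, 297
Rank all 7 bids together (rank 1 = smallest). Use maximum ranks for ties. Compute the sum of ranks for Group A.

Sorted (ascending): 187, 297, 327, 518, 882, 901, 901
The 2 values of 901 occupy positions 6–7 → each gets rank 7.
Group A values → pooled ranks: 901→7, 882→5, 327→3
Rank sum = 7 + 5 + 3 = 15

15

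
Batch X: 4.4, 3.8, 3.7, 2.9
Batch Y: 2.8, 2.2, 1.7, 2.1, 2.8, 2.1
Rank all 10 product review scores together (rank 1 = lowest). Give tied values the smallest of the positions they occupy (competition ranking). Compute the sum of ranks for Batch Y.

Sorted (ascending): 1.7, 2.1, 2.1, 2.2, 2.8, 2.8, 2.9, 3.7, 3.8, 4.4
The 2 values of 2.1 occupy positions 2–3 → each gets rank 2.
The 2 values of 2.8 occupy positions 5–6 → each gets rank 5.
Batch Y values → pooled ranks: 2.8→5, 2.2→4, 1.7→1, 2.1→2, 2.8→5, 2.1→2
Rank sum = 5 + 4 + 1 + 2 + 5 + 2 = 19

19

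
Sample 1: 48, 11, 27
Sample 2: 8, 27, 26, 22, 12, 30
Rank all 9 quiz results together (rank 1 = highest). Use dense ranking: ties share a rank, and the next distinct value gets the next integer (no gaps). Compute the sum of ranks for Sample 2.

28

Sorted (descending): 48, 30, 27, 27, 26, 22, 12, 11, 8
The 2 values of 27 share dense rank 3.
Remaining distinct values take the next consecutive integers.
Sample 2 values → pooled ranks: 8→8, 27→3, 26→4, 22→5, 12→6, 30→2
Rank sum = 8 + 3 + 4 + 5 + 6 + 2 = 28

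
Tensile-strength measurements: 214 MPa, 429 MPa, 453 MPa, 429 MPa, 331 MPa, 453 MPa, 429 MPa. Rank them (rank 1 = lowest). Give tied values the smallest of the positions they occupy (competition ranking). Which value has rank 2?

331

Sorted (ascending): 214, 331, 429, 429, 429, 453, 453
The 3 values of 429 occupy positions 3–5 → each gets rank 3.
The 2 values of 453 occupy positions 6–7 → each gets rank 6.
Rank 2 → value 331.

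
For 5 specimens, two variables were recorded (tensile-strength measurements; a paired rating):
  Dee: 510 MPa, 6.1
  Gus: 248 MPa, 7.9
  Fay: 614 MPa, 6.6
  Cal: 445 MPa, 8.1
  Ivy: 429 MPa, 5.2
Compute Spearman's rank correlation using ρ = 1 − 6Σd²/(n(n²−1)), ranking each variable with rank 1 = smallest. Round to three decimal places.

Ranks of variable 1: 4, 1, 5, 3, 2
Ranks of variable 2: 2, 4, 3, 5, 1
d = r₁ − r₂: 2, -3, 2, -2, 1
d²: 4, 9, 4, 4, 1; Σd² = 22
ρ = 1 − 6·22/(5·24) = 1 − 132/120 = -0.100

-0.100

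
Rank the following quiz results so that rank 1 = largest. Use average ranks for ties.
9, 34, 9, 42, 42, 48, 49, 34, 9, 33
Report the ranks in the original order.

9, 5.5, 9, 3.5, 3.5, 2, 1, 5.5, 9, 7

Sorted (descending): 49, 48, 42, 42, 34, 34, 33, 9, 9, 9
The 2 values of 42 occupy positions 3–4 → average rank (3+4)/2 = 3.5.
The 2 values of 34 occupy positions 5–6 → average rank (5+6)/2 = 5.5.
The 3 values of 9 occupy positions 8–10 → average rank 9.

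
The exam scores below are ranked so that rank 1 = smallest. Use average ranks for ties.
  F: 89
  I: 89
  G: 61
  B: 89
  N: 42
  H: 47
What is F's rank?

Sorted (ascending): 42, 47, 61, 89, 89, 89
The 3 values of 89 occupy positions 4–6 → average rank 5.
F has value 89 → rank 5.

5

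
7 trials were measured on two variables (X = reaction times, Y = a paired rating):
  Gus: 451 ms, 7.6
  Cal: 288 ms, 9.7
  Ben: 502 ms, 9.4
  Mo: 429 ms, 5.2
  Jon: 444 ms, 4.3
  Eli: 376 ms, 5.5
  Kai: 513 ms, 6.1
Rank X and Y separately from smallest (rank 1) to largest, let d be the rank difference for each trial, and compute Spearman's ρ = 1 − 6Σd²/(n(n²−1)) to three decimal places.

Ranks of variable 1: 5, 1, 6, 3, 4, 2, 7
Ranks of variable 2: 5, 7, 6, 2, 1, 3, 4
d = r₁ − r₂: 0, -6, 0, 1, 3, -1, 3
d²: 0, 36, 0, 1, 9, 1, 9; Σd² = 56
ρ = 1 − 6·56/(7·48) = 1 − 336/336 = 0.000

0.000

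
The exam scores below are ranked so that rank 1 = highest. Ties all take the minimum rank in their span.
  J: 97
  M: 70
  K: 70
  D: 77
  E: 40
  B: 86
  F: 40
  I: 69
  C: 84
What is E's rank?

8

Sorted (descending): 97, 86, 84, 77, 70, 70, 69, 40, 40
The 2 values of 70 occupy positions 5–6 → each gets rank 5.
The 2 values of 40 occupy positions 8–9 → each gets rank 8.
E has value 40 → rank 8.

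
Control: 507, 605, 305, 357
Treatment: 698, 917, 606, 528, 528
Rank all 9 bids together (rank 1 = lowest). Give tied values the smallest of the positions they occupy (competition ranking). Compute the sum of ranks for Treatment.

32

Sorted (ascending): 305, 357, 507, 528, 528, 605, 606, 698, 917
The 2 values of 528 occupy positions 4–5 → each gets rank 4.
Treatment values → pooled ranks: 698→8, 917→9, 606→7, 528→4, 528→4
Rank sum = 8 + 9 + 7 + 4 + 4 = 32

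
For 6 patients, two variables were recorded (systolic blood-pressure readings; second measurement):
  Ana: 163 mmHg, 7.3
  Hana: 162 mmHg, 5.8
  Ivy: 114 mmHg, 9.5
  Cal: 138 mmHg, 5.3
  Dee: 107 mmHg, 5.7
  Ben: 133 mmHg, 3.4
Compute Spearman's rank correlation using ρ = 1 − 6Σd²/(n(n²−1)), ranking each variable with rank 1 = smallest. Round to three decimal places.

0.143

Ranks of variable 1: 6, 5, 2, 4, 1, 3
Ranks of variable 2: 5, 4, 6, 2, 3, 1
d = r₁ − r₂: 1, 1, -4, 2, -2, 2
d²: 1, 1, 16, 4, 4, 4; Σd² = 30
ρ = 1 − 6·30/(6·35) = 1 − 180/210 = 0.143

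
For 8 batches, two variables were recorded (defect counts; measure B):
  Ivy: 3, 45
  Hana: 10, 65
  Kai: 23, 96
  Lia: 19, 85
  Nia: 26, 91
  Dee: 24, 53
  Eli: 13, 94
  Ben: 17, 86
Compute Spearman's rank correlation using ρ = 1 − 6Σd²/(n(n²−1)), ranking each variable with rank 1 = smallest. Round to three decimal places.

0.381

Ranks of variable 1: 1, 2, 6, 5, 8, 7, 3, 4
Ranks of variable 2: 1, 3, 8, 4, 6, 2, 7, 5
d = r₁ − r₂: 0, -1, -2, 1, 2, 5, -4, -1
d²: 0, 1, 4, 1, 4, 25, 16, 1; Σd² = 52
ρ = 1 − 6·52/(8·63) = 1 − 312/504 = 0.381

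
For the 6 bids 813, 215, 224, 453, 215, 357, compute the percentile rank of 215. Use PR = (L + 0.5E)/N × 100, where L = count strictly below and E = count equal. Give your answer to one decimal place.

16.7

N = 6.
Strictly below 215: 0. Equal to 215: 2.
PR = (0 + 0.5·2)/6 × 100 = 16.7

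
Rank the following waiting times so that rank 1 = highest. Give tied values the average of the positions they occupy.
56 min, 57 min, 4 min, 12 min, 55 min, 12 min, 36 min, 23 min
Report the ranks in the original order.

Sorted (descending): 57, 56, 55, 36, 23, 12, 12, 4
The 2 values of 12 occupy positions 6–7 → average rank (6+7)/2 = 6.5.

2, 1, 8, 6.5, 3, 6.5, 4, 5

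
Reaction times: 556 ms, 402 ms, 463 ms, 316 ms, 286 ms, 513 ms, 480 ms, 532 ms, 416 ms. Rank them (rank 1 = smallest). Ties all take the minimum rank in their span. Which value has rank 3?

Sorted (ascending): 286, 316, 402, 416, 463, 480, 513, 532, 556
No ties — each value takes its position as its rank.
Rank 3 → value 402.

402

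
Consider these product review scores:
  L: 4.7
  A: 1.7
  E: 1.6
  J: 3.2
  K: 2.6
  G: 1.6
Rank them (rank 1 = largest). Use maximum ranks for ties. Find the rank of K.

3

Sorted (descending): 4.7, 3.2, 2.6, 1.7, 1.6, 1.6
The 2 values of 1.6 occupy positions 5–6 → each gets rank 6.
K has value 2.6 → rank 3.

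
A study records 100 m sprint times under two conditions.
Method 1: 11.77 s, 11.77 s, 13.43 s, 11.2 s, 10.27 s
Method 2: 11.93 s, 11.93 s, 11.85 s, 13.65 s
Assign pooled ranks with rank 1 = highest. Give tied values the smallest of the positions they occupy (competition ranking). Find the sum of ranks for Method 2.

12

Sorted (descending): 13.65, 13.43, 11.93, 11.93, 11.85, 11.77, 11.77, 11.2, 10.27
The 2 values of 11.93 occupy positions 3–4 → each gets rank 3.
The 2 values of 11.77 occupy positions 6–7 → each gets rank 6.
Method 2 values → pooled ranks: 11.93→3, 11.93→3, 11.85→5, 13.65→1
Rank sum = 3 + 3 + 5 + 1 = 12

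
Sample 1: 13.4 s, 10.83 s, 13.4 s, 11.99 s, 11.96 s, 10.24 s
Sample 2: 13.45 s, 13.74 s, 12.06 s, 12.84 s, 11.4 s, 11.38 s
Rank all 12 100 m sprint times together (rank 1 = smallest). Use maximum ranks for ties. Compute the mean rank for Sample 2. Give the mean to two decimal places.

Sorted (ascending): 10.24, 10.83, 11.38, 11.4, 11.96, 11.99, 12.06, 12.84, 13.4, 13.4, 13.45, 13.74
The 2 values of 13.4 occupy positions 9–10 → each gets rank 10.
Sample 2 values → pooled ranks: 13.45→11, 13.74→12, 12.06→7, 12.84→8, 11.4→4, 11.38→3
Mean rank = (11 + 12 + 7 + 8 + 4 + 3) / 6 = 7.50

7.50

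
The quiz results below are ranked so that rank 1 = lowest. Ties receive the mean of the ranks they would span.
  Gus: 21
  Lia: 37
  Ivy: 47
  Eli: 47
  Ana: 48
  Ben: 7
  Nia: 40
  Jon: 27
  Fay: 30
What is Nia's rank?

6

Sorted (ascending): 7, 21, 27, 30, 37, 40, 47, 47, 48
The 2 values of 47 occupy positions 7–8 → average rank (7+8)/2 = 7.5.
Nia has value 40 → rank 6.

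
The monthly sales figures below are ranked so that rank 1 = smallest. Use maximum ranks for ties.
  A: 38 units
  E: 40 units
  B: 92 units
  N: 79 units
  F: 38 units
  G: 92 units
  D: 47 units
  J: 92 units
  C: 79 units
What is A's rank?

Sorted (ascending): 38, 38, 40, 47, 79, 79, 92, 92, 92
The 2 values of 38 occupy positions 1–2 → each gets rank 2.
The 2 values of 79 occupy positions 5–6 → each gets rank 6.
The 3 values of 92 occupy positions 7–9 → each gets rank 9.
A has value 38 units → rank 2.

2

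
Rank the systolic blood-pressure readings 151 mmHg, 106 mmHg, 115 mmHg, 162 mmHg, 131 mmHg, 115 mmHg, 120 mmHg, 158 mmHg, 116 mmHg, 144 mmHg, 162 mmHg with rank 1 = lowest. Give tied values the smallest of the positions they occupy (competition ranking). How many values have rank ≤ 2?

3

Sorted (ascending): 106, 115, 115, 116, 120, 131, 144, 151, 158, 162, 162
The 2 values of 115 occupy positions 2–3 → each gets rank 2.
The 2 values of 162 occupy positions 10–11 → each gets rank 10.
Ranks ≤ 2: {1, 2, 2} → 3 values.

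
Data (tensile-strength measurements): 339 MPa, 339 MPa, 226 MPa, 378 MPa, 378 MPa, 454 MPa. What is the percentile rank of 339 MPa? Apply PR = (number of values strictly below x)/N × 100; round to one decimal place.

16.7

N = 6.
Strictly below 339: 1. Equal to 339: 2.
PR = 1/6 × 100 = 16.7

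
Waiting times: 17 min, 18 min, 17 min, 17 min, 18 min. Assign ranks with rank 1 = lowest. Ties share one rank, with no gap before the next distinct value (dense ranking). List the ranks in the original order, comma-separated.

1, 2, 1, 1, 2

Sorted (ascending): 17, 17, 17, 18, 18
The 3 values of 17 share dense rank 1.
The 2 values of 18 share dense rank 2.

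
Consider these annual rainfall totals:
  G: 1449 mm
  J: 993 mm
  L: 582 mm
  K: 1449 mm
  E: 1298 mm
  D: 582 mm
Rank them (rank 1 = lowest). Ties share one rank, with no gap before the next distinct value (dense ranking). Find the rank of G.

4

Sorted (ascending): 582, 582, 993, 1298, 1449, 1449
The 2 values of 582 share dense rank 1.
The 2 values of 1449 share dense rank 4.
Remaining distinct values take the next consecutive integers.
G has value 1449 mm → rank 4.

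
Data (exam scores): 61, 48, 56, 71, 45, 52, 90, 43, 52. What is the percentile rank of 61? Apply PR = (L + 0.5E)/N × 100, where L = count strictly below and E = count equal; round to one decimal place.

N = 9.
Strictly below 61: 6. Equal to 61: 1.
PR = (6 + 0.5·1)/9 × 100 = 72.2

72.2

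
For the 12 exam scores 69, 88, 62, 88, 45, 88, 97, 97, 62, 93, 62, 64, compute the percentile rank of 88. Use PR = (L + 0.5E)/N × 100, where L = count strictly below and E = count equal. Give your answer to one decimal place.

N = 12.
Strictly below 88: 6. Equal to 88: 3.
PR = (6 + 0.5·3)/12 × 100 = 62.5

62.5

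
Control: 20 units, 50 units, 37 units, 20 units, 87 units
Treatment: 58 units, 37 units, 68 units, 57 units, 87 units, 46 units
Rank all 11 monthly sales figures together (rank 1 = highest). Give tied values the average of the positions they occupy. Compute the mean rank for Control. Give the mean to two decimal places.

7.40

Sorted (descending): 87, 87, 68, 58, 57, 50, 46, 37, 37, 20, 20
The 2 values of 87 occupy positions 1–2 → average rank (1+2)/2 = 1.5.
The 2 values of 37 occupy positions 8–9 → average rank (8+9)/2 = 8.5.
The 2 values of 20 occupy positions 10–11 → average rank (10+11)/2 = 10.5.
Control values → pooled ranks: 20→10.5, 50→6, 37→8.5, 20→10.5, 87→1.5
Mean rank = (10.5 + 6 + 8.5 + 10.5 + 1.5) / 5 = 7.40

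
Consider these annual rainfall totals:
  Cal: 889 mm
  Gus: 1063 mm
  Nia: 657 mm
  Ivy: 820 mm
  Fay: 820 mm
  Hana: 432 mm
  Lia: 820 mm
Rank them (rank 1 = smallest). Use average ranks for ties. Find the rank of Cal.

6

Sorted (ascending): 432, 657, 820, 820, 820, 889, 1063
The 3 values of 820 occupy positions 3–5 → average rank 4.
Cal has value 889 mm → rank 6.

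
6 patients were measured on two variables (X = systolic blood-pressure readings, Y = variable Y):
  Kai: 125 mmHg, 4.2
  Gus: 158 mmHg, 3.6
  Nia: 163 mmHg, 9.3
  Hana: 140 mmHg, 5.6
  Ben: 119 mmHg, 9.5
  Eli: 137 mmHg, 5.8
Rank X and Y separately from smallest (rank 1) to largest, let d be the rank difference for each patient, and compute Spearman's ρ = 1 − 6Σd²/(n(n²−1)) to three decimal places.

Ranks of variable 1: 2, 5, 6, 4, 1, 3
Ranks of variable 2: 2, 1, 5, 3, 6, 4
d = r₁ − r₂: 0, 4, 1, 1, -5, -1
d²: 0, 16, 1, 1, 25, 1; Σd² = 44
ρ = 1 − 6·44/(6·35) = 1 − 264/210 = -0.257

-0.257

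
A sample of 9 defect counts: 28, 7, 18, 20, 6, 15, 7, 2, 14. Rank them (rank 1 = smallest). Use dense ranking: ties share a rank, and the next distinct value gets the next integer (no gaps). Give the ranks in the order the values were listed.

8, 3, 6, 7, 2, 5, 3, 1, 4

Sorted (ascending): 2, 6, 7, 7, 14, 15, 18, 20, 28
The 2 values of 7 share dense rank 3.
Remaining distinct values take the next consecutive integers.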